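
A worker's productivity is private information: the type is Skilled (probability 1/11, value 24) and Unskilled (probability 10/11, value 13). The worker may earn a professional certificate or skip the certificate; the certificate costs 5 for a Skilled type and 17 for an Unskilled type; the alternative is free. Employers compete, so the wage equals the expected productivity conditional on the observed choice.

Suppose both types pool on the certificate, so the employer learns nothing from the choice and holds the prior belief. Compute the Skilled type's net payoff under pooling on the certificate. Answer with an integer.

Pooled wage = 1/11·24 + 10/11·13 = 14.
Skilled pays cost 5 for the certificate, so net payoff = 14 − 5 = 9.

9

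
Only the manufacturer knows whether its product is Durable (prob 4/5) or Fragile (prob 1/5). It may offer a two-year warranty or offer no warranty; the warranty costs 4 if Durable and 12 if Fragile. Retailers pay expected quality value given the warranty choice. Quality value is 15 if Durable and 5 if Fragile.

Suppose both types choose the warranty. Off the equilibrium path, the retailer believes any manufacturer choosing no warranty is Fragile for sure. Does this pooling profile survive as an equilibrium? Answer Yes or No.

On path, the retailer holds the prior and pays 4/5·15 + 1/5·5 = 13. Off path (no warranty), believing Fragile, it pays 5.
Durable: the warranty nets 13 − 4 = 9; no warranty nets 5. Durable stays.
Fragile: the warranty nets 13 − 12 = 1; no warranty nets 5. Fragile would deviate.
A type deviates, so pooling fails.

No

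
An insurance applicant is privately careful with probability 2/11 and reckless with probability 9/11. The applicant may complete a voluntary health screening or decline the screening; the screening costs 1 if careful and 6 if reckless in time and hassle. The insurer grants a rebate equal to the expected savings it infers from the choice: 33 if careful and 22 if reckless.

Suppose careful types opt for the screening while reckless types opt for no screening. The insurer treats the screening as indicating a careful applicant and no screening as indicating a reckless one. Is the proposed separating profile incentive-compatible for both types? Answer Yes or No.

Under these beliefs, the screening earns rebate 33 and no screening earns rebate 22.
careful: the screening nets 33 − 1 = 32; no screening nets 22. careful prefers the screening.
reckless: the screening nets 33 − 6 = 27; no screening nets 22. reckless would deviate to the screening.
reckless has a profitable deviation, so the profile is not an equilibrium.

No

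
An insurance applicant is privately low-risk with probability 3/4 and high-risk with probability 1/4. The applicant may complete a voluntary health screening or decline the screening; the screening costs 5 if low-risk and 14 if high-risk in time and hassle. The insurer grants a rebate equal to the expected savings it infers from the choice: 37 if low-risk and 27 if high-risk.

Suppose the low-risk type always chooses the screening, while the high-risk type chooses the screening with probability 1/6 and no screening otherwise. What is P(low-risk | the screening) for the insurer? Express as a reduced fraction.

18/19

P(the screening) = (3/4)·1 + (1/4)·(1/6) = 19/24.
By Bayes' rule, P(low-risk | the screening) = (3/4) / (19/24) = 18/19.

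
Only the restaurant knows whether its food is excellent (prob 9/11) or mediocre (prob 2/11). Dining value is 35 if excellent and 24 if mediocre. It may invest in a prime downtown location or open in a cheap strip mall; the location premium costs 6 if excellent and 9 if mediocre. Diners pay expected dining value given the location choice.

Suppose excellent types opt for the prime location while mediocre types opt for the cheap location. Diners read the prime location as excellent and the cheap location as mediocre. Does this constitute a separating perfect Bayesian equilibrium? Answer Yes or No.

No

Under these beliefs, the prime location earns price premium 35 and the cheap location earns price premium 24.
excellent: the prime location nets 35 − 6 = 29; the cheap location nets 24. excellent prefers the prime location.
mediocre: the prime location nets 35 − 9 = 26; the cheap location nets 24. mediocre would deviate to the prime location.
mediocre has a profitable deviation, so the profile is not an equilibrium.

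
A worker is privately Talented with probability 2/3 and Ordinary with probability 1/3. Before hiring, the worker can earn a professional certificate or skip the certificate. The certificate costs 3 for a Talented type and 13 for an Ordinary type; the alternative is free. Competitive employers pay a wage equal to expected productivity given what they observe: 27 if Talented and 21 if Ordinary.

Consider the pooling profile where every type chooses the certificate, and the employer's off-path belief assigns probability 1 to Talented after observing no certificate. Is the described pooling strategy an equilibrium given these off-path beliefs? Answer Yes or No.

On path, the employer holds the prior and pays 2/3·27 + 1/3·21 = 25. Off path (no certificate), believing Talented, it pays 27.
Talented: the certificate nets 25 − 3 = 22; no certificate nets 27. Talented would deviate.
Ordinary: the certificate nets 25 − 13 = 12; no certificate nets 27. Ordinary would deviate.
A type deviates, so pooling fails.

No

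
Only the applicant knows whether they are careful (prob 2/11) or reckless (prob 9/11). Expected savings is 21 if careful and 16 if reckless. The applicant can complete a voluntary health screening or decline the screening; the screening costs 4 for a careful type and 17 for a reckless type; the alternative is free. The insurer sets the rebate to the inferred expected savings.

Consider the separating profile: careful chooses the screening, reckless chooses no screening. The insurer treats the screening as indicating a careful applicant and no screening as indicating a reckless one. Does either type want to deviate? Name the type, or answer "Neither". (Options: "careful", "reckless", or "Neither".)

The screening pays 21; no screening pays 16.
careful: assigned the screening, nets 21 − 4 = 17; deviating to no screening nets 16.
reckless: assigned no screening, nets 16; deviating to the screening nets 21 − 17 = 4.
Both types strictly prefer their assigned action; no profitable deviation.

Neither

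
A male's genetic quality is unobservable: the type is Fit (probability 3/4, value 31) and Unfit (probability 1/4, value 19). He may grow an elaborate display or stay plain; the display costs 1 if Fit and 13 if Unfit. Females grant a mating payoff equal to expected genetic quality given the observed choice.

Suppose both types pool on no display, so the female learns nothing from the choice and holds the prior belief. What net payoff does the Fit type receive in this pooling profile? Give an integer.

28

Pooled mating payoff = 3/4·31 + 1/4·19 = 28.
Fit pays no cost for no display, so net payoff = 28.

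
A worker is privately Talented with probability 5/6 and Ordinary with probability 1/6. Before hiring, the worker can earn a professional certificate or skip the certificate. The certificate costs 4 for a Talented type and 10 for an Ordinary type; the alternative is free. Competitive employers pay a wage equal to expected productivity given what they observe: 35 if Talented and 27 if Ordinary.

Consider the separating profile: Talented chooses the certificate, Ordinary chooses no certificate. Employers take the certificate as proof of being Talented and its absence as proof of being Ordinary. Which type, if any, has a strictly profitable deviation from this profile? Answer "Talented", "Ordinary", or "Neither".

Neither

The certificate pays 35; no certificate pays 27.
Talented: assigned the certificate, nets 35 − 4 = 31; deviating to no certificate nets 27.
Ordinary: assigned no certificate, nets 27; deviating to the certificate nets 35 − 10 = 25.
Both types strictly prefer their assigned action; no profitable deviation.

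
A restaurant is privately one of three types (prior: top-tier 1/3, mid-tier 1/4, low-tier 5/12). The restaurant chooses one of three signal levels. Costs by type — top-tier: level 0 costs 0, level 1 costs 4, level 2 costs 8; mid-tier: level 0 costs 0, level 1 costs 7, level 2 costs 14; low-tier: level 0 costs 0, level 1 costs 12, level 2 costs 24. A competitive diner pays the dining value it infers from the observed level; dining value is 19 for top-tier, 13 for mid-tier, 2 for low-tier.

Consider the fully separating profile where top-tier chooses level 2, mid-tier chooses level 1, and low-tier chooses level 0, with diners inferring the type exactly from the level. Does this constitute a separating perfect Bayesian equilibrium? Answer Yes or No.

Separating price premiums: level 2 → 19, level 1 → 13, level 0 → 2.
top-tier (assigned level 2): level 0: 2 − 0 = 2; level 1: 13 − 4 = 9; level 2: 19 − 8 = 11. top-tier stays.
mid-tier (assigned level 1): level 0: 2 − 0 = 2; level 1: 13 − 7 = 6; level 2: 19 − 14 = 5. mid-tier stays.
low-tier (assigned level 0): level 0: 2 − 0 = 2; level 1: 13 − 12 = 1; level 2: 19 − 24 = -5. low-tier stays.
Every type prefers its assigned level; separation holds.

Yes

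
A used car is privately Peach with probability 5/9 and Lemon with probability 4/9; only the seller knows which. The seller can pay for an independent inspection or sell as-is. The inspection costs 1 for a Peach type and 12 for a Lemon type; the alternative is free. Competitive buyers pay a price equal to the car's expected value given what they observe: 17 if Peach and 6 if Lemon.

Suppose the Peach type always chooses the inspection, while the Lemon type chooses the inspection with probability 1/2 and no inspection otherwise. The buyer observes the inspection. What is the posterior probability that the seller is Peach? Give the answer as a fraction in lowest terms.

P(the inspection) = (5/9)·1 + (4/9)·(1/2) = 7/9.
By Bayes' rule, P(Peach | the inspection) = (5/9) / (7/9) = 5/7.

5/7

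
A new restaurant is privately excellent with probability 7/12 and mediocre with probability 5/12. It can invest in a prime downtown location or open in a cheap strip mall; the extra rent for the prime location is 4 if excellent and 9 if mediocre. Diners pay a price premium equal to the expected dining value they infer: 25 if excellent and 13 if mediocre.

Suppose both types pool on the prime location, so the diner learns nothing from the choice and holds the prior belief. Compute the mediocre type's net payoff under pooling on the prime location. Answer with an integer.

11

Pooled price premium = 7/12·25 + 5/12·13 = 20.
mediocre pays cost 9 for the prime location, so net payoff = 20 − 9 = 11.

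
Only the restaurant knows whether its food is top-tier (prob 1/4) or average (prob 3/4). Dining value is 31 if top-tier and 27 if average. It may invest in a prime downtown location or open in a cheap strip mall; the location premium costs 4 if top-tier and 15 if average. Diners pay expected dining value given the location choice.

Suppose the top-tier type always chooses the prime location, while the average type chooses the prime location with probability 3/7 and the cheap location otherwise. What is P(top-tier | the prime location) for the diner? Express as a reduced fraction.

7/16

P(the prime location) = (1/4)·1 + (3/4)·(3/7) = 4/7.
By Bayes' rule, P(top-tier | the prime location) = (1/4) / (4/7) = 7/16.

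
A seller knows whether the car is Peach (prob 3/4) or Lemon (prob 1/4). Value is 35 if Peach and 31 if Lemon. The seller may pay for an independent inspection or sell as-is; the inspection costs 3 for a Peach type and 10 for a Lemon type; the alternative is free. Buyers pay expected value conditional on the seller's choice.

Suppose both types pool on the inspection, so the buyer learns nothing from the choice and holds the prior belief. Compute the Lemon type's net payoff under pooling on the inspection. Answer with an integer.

Pooled price = 3/4·35 + 1/4·31 = 34.
Lemon pays cost 10 for the inspection, so net payoff = 34 − 10 = 24.

24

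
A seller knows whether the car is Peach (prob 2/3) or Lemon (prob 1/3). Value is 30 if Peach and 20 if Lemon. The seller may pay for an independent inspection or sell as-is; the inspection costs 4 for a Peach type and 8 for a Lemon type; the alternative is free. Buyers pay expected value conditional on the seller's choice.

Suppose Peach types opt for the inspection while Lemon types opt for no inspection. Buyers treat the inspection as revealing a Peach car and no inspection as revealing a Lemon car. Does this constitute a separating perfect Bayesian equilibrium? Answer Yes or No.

No

Under these beliefs, the inspection earns price 30 and no inspection earns price 20.
Peach: the inspection nets 30 − 4 = 26; no inspection nets 20. Peach prefers the inspection.
Lemon: the inspection nets 30 − 8 = 22; no inspection nets 20. Lemon would deviate to the inspection.
Lemon has a profitable deviation, so the profile is not an equilibrium.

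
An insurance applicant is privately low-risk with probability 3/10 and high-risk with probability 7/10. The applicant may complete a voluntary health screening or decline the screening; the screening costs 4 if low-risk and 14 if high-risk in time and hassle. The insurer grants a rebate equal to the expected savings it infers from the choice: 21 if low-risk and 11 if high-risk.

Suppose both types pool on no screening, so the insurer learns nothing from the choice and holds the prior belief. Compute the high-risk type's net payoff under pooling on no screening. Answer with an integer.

14

Pooled rebate = 3/10·21 + 7/10·11 = 14.
high-risk pays no cost for no screening, so net payoff = 14.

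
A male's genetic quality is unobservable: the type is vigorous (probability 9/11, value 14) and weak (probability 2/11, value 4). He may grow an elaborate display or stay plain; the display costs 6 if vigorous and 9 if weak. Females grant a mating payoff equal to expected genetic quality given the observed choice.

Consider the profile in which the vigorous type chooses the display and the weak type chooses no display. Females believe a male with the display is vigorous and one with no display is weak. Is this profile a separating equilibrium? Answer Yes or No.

No

Under these beliefs, the display earns mating payoff 14 and no display earns mating payoff 4.
vigorous: the display nets 14 − 6 = 8; no display nets 4. vigorous prefers the display.
weak: the display nets 14 − 9 = 5; no display nets 4. weak would deviate to the display.
weak has a profitable deviation, so the profile is not an equilibrium.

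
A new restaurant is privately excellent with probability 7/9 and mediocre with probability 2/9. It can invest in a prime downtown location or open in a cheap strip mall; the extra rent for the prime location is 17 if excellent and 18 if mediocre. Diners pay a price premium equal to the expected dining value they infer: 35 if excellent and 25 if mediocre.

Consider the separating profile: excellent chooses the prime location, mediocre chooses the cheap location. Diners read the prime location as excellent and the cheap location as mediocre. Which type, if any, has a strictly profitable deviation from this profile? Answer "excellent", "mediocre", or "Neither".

The prime location pays 35; the cheap location pays 25.
excellent: assigned the prime location, nets 35 − 17 = 18; deviating to the cheap location nets 25.
mediocre: assigned the cheap location, nets 25; deviating to the prime location nets 35 − 18 = 17.
The excellent type gains 7 by deviating.

excellent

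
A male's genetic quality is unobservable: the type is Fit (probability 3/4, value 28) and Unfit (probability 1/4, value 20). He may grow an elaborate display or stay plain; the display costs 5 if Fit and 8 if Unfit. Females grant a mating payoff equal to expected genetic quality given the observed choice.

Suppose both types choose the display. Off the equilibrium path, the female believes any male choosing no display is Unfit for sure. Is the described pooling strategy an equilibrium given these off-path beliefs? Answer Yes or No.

No

On path, the female holds the prior and pays 3/4·28 + 1/4·20 = 26. Off path (no display), believing Unfit, it pays 20.
Fit: the display nets 26 − 5 = 21; no display nets 20. Fit stays.
Unfit: the display nets 26 − 8 = 18; no display nets 20. Unfit would deviate.
A type deviates, so pooling fails.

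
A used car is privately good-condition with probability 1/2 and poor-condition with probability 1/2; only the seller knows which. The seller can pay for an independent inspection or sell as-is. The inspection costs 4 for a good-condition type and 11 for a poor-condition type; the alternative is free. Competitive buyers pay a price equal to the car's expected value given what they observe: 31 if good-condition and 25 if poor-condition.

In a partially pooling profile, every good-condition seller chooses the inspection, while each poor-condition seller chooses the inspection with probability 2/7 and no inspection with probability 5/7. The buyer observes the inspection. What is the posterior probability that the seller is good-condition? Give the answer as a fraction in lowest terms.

P(the inspection) = (1/2)·1 + (1/2)·(2/7) = 9/14.
By Bayes' rule, P(good-condition | the inspection) = (1/2) / (9/14) = 7/9.

7/9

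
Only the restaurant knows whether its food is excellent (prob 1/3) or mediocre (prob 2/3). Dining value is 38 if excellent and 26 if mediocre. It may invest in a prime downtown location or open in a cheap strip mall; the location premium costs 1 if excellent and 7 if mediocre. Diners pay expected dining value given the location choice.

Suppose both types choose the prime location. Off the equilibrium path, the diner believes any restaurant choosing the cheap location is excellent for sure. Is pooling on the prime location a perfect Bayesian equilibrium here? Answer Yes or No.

No

On path, the diner holds the prior and pays 1/3·38 + 2/3·26 = 30. Off path (the cheap location), believing excellent, it pays 38.
excellent: the prime location nets 30 − 1 = 29; the cheap location nets 38. excellent would deviate.
mediocre: the prime location nets 30 − 7 = 23; the cheap location nets 38. mediocre would deviate.
A type deviates, so pooling fails.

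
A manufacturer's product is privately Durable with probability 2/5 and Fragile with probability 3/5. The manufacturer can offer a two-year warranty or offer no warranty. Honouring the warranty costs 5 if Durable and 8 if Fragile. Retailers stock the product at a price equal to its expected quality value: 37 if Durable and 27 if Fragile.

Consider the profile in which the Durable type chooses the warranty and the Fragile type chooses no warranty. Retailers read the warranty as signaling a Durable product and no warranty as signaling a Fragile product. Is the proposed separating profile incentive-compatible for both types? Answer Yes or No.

No

Under these beliefs, the warranty earns price 37 and no warranty earns price 27.
Durable: the warranty nets 37 − 5 = 32; no warranty nets 27. Durable prefers the warranty.
Fragile: the warranty nets 37 − 8 = 29; no warranty nets 27. Fragile would deviate to the warranty.
Fragile has a profitable deviation, so the profile is not an equilibrium.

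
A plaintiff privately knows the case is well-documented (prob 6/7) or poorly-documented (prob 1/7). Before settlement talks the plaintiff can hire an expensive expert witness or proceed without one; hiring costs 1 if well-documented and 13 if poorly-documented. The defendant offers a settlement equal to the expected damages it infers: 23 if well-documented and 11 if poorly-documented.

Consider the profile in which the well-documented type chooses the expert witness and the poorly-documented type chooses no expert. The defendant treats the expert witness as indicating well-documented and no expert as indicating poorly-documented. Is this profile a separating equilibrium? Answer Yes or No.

Yes

Under these beliefs, the expert witness earns settlement 23 and no expert earns settlement 11.
well-documented: the expert witness nets 23 − 1 = 22; no expert nets 11. well-documented prefers the expert witness.
poorly-documented: the expert witness nets 23 − 13 = 10; no expert nets 11. poorly-documented prefers no expert.
Neither type deviates, so the separating profile is an equilibrium.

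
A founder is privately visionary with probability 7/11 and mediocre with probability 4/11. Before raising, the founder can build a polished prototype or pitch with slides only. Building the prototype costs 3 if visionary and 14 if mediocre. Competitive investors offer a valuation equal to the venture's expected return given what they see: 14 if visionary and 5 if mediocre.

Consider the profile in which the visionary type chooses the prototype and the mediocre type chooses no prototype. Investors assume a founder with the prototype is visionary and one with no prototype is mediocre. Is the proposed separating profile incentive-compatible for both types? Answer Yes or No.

Yes

Under these beliefs, the prototype earns valuation 14 and no prototype earns valuation 5.
visionary: the prototype nets 14 − 3 = 11; no prototype nets 5. visionary prefers the prototype.
mediocre: the prototype nets 14 − 14 = 0; no prototype nets 5. mediocre prefers no prototype.
Neither type deviates, so the separating profile is an equilibrium.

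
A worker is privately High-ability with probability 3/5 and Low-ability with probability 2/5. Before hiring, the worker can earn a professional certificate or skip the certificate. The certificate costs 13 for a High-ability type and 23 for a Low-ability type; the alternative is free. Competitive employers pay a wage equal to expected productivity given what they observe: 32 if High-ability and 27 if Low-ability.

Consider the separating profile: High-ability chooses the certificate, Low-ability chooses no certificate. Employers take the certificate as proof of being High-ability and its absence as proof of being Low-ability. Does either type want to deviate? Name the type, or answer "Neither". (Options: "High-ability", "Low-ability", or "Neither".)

High-ability

The certificate pays 32; no certificate pays 27.
High-ability: assigned the certificate, nets 32 − 13 = 19; deviating to no certificate nets 27.
Low-ability: assigned no certificate, nets 27; deviating to the certificate nets 32 − 23 = 9.
The High-ability type gains 8 by deviating.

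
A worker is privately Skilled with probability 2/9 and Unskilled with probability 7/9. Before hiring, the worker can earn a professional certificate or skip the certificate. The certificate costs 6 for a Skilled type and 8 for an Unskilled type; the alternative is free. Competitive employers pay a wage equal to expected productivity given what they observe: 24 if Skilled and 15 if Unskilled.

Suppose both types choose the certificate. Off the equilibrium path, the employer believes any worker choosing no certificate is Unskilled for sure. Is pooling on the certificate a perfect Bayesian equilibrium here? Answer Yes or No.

No

On path, the employer holds the prior and pays 2/9·24 + 7/9·15 = 17. Off path (no certificate), believing Unskilled, it pays 15.
Skilled: the certificate nets 17 − 6 = 11; no certificate nets 15. Skilled would deviate.
Unskilled: the certificate nets 17 − 8 = 9; no certificate nets 15. Unskilled would deviate.
A type deviates, so pooling fails.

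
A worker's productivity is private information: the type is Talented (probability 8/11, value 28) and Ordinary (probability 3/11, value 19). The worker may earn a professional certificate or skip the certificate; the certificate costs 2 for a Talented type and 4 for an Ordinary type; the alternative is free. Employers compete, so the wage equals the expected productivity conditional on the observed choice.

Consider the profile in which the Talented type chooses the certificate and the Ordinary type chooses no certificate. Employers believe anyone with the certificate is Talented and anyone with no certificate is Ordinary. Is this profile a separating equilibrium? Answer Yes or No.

Under these beliefs, the certificate earns wage 28 and no certificate earns wage 19.
Talented: the certificate nets 28 − 2 = 26; no certificate nets 19. Talented prefers the certificate.
Ordinary: the certificate nets 28 − 4 = 24; no certificate nets 19. Ordinary would deviate to the certificate.
Ordinary has a profitable deviation, so the profile is not an equilibrium.

No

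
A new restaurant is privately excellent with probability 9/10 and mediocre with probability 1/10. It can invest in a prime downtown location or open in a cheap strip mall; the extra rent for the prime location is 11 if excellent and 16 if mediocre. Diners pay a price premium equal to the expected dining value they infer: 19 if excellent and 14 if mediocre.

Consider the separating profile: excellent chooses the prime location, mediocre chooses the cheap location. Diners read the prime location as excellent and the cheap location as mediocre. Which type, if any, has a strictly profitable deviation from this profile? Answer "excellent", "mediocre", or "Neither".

The prime location pays 19; the cheap location pays 14.
excellent: assigned the prime location, nets 19 − 11 = 8; deviating to the cheap location nets 14.
mediocre: assigned the cheap location, nets 14; deviating to the prime location nets 19 − 16 = 3.
The excellent type gains 6 by deviating.

excellent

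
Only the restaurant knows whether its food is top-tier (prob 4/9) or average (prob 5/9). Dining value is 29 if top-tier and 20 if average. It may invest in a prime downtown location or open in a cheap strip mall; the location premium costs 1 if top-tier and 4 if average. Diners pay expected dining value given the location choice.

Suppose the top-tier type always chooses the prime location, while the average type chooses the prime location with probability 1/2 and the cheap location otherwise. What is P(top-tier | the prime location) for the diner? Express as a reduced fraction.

8/13

P(the prime location) = (4/9)·1 + (5/9)·(1/2) = 13/18.
By Bayes' rule, P(top-tier | the prime location) = (4/9) / (13/18) = 8/13.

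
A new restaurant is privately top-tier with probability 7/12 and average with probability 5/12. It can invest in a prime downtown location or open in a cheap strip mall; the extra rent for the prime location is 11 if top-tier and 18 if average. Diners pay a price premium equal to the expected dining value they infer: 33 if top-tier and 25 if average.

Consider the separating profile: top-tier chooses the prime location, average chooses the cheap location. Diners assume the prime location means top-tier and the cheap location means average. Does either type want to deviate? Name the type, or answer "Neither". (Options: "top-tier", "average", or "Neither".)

The prime location pays 33; the cheap location pays 25.
top-tier: assigned the prime location, nets 33 − 11 = 22; deviating to the cheap location nets 25.
average: assigned the cheap location, nets 25; deviating to the prime location nets 33 − 18 = 15.
The top-tier type gains 3 by deviating.

top-tier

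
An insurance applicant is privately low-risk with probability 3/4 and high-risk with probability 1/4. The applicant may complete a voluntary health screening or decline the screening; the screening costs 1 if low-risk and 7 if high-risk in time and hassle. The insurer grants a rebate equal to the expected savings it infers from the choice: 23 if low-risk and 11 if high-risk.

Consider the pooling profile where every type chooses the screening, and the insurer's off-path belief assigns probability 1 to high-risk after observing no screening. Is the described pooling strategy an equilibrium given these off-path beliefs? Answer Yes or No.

Yes

On path, the insurer holds the prior and pays 3/4·23 + 1/4·11 = 20. Off path (no screening), believing high-risk, it pays 11.
low-risk: the screening nets 20 − 1 = 19; no screening nets 11. low-risk stays.
high-risk: the screening nets 20 − 7 = 13; no screening nets 11. high-risk stays.
No type deviates, so pooling is sustained.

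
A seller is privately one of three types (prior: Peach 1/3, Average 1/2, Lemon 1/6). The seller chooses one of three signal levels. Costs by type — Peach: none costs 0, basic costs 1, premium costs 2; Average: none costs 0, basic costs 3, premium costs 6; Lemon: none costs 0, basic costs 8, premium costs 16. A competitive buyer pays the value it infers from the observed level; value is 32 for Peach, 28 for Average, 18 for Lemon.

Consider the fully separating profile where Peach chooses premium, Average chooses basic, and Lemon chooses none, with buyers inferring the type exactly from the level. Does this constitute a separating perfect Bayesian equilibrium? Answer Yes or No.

Separating prices: premium → 32, basic → 28, none → 18.
Peach (assigned premium): none: 18 − 0 = 18; basic: 28 − 1 = 27; premium: 32 − 2 = 30. Peach stays.
Average (assigned basic): none: 18 − 0 = 18; basic: 28 − 3 = 25; premium: 32 − 6 = 26. Average prefers premium.
Lemon (assigned none): none: 18 − 0 = 18; basic: 28 − 8 = 20; premium: 32 − 16 = 16. Lemon prefers basic.
At least one type deviates; the separating profile fails.

No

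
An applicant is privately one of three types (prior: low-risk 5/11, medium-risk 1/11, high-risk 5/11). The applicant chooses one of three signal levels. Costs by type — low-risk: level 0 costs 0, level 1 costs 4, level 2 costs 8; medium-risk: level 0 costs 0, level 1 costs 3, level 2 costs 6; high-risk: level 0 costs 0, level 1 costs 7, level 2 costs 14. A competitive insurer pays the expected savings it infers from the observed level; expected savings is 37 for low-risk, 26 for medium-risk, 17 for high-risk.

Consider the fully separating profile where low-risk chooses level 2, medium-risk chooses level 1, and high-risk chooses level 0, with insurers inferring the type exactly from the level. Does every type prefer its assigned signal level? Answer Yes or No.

No

Separating rebates: level 2 → 37, level 1 → 26, level 0 → 17.
low-risk (assigned level 2): level 0: 17 − 0 = 17; level 1: 26 − 4 = 22; level 2: 37 − 8 = 29. low-risk stays.
medium-risk (assigned level 1): level 0: 17 − 0 = 17; level 1: 26 − 3 = 23; level 2: 37 − 6 = 31. medium-risk prefers level 2.
high-risk (assigned level 0): level 0: 17 − 0 = 17; level 1: 26 − 7 = 19; level 2: 37 − 14 = 23. high-risk prefers level 2.
At least one type deviates; the separating profile fails.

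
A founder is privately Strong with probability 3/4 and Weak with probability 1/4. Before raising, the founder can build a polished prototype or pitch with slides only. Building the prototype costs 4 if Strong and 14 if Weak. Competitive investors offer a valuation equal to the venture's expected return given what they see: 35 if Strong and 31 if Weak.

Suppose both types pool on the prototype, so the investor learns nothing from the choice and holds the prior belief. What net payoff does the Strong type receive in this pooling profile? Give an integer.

30

Pooled valuation = 3/4·35 + 1/4·31 = 34.
Strong pays cost 4 for the prototype, so net payoff = 34 − 4 = 30.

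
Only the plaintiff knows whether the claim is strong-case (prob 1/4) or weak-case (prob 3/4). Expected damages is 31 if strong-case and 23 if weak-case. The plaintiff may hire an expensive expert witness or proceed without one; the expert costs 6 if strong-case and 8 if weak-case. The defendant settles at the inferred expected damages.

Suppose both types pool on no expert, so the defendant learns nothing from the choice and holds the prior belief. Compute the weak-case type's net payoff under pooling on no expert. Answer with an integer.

Pooled settlement = 1/4·31 + 3/4·23 = 25.
weak-case pays no cost for no expert, so net payoff = 25.

25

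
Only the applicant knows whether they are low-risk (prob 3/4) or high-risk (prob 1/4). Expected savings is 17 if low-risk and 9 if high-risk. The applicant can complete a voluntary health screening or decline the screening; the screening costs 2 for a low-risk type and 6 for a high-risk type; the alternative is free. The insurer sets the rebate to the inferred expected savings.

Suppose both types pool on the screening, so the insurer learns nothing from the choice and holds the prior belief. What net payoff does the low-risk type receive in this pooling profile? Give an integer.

13

Pooled rebate = 3/4·17 + 1/4·9 = 15.
low-risk pays cost 2 for the screening, so net payoff = 15 − 2 = 13.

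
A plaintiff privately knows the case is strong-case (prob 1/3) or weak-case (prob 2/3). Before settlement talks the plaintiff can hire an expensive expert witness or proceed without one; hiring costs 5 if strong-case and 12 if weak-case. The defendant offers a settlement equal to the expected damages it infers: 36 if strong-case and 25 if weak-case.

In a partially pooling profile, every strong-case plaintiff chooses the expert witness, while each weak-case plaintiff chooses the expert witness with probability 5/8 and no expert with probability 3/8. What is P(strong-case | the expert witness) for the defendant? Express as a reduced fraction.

P(the expert witness) = (1/3)·1 + (2/3)·(5/8) = 3/4.
By Bayes' rule, P(strong-case | the expert witness) = (1/3) / (3/4) = 4/9.

4/9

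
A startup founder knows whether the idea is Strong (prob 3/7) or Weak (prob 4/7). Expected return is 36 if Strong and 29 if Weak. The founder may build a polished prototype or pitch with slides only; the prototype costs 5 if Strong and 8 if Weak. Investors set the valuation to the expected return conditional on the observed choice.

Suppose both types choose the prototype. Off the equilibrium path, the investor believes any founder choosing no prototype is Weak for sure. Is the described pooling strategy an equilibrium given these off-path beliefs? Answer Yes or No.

On path, the investor holds the prior and pays 3/7·36 + 4/7·29 = 32. Off path (no prototype), believing Weak, it pays 29.
Strong: the prototype nets 32 − 5 = 27; no prototype nets 29. Strong would deviate.
Weak: the prototype nets 32 − 8 = 24; no prototype nets 29. Weak would deviate.
A type deviates, so pooling fails.

No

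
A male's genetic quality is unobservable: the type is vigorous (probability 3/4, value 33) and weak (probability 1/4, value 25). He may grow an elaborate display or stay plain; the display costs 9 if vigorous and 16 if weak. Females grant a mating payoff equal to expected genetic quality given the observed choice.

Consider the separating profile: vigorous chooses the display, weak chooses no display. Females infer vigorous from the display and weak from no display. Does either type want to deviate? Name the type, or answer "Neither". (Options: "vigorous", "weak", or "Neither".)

The display pays 33; no display pays 25.
vigorous: assigned the display, nets 33 − 9 = 24; deviating to no display nets 25.
weak: assigned no display, nets 25; deviating to the display nets 33 − 16 = 17.
The vigorous type gains 1 by deviating.

vigorous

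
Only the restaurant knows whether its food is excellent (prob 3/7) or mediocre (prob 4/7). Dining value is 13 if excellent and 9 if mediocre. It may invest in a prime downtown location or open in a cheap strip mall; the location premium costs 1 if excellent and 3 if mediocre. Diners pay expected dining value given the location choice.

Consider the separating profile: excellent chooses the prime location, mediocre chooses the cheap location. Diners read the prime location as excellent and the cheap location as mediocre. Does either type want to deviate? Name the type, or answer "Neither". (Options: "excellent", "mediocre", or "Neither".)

The prime location pays 13; the cheap location pays 9.
excellent: assigned the prime location, nets 13 − 1 = 12; deviating to the cheap location nets 9.
mediocre: assigned the cheap location, nets 9; deviating to the prime location nets 13 − 3 = 10.
The mediocre type gains 1 by deviating.

mediocre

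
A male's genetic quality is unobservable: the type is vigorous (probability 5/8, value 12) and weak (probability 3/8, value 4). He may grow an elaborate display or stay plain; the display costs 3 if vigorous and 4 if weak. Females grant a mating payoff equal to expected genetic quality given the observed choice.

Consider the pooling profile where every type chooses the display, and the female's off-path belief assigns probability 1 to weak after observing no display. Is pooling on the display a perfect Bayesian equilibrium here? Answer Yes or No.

On path, the female holds the prior and pays 5/8·12 + 3/8·4 = 9. Off path (no display), believing weak, it pays 4.
vigorous: the display nets 9 − 3 = 6; no display nets 4. vigorous stays.
weak: the display nets 9 − 4 = 5; no display nets 4. weak stays.
No type deviates, so pooling is sustained.

Yes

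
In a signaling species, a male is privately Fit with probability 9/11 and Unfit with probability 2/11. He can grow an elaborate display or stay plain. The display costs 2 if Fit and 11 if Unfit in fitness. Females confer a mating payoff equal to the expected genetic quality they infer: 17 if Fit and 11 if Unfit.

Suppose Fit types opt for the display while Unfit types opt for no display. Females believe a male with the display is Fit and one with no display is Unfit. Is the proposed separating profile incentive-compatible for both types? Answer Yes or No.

Yes

Under these beliefs, the display earns mating payoff 17 and no display earns mating payoff 11.
Fit: the display nets 17 − 2 = 15; no display nets 11. Fit prefers the display.
Unfit: the display nets 17 − 11 = 6; no display nets 11. Unfit prefers no display.
Neither type deviates, so the separating profile is an equilibrium.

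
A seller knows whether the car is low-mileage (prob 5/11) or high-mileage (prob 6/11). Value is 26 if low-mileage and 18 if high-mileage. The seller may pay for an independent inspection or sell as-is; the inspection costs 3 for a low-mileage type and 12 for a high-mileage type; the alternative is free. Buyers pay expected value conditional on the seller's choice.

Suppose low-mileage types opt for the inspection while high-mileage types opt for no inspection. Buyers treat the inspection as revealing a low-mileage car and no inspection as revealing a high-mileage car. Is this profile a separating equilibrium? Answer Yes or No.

Under these beliefs, the inspection earns price 26 and no inspection earns price 18.
low-mileage: the inspection nets 26 − 3 = 23; no inspection nets 18. low-mileage prefers the inspection.
high-mileage: the inspection nets 26 − 12 = 14; no inspection nets 18. high-mileage prefers no inspection.
Neither type deviates, so the separating profile is an equilibrium.

Yes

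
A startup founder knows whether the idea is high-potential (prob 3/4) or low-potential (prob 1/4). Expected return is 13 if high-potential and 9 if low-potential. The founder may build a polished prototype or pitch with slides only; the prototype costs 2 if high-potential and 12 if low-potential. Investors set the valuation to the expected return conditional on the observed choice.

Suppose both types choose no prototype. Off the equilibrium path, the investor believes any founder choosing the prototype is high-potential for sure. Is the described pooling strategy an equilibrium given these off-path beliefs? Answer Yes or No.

On path, the investor holds the prior and pays 3/4·13 + 1/4·9 = 12. Off path (the prototype), believing high-potential, it pays 13.
high-potential: no prototype nets 12; the prototype nets 13 − 2 = 11. high-potential stays.
low-potential: no prototype nets 12; the prototype nets 13 − 12 = 1. low-potential stays.
No type deviates, so pooling is sustained.

Yes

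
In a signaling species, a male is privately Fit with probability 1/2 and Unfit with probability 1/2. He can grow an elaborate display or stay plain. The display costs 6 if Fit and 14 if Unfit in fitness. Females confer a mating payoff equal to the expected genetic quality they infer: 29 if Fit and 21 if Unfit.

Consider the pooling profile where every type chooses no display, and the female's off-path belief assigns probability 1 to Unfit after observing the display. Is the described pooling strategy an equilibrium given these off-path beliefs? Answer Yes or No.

Yes

On path, the female holds the prior and pays 1/2·29 + 1/2·21 = 25. Off path (the display), believing Unfit, it pays 21.
Fit: no display nets 25; the display nets 21 − 6 = 15. Fit stays.
Unfit: no display nets 25; the display nets 21 − 14 = 7. Unfit stays.
No type deviates, so pooling is sustained.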